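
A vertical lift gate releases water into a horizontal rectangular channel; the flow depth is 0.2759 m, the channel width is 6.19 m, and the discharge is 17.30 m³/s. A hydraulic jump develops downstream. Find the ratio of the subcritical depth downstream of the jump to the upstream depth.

y₂/y₁ = 8.222

q = Q/b = 17.30/6.19 = 2.795 m²/s; V₁ = q/y₁ = 10.13 m/s. Fr₁ = V₁/√(g·y₁) = 6.157.
Conjugate-depth relation: y₂/y₁ = ½[√(1 + 8Fr₁²) − 1] = ½[√304.30 − 1] = 8.222.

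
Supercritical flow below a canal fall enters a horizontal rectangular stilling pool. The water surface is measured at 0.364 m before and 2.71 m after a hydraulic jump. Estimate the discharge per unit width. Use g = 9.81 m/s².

q = 3.86 m²/s

For a rectangular channel the momentum equation gives q² = ½·g·y₁·y₂·(y₁ + y₂) = ½×9.81×0.364×2.71×3.07 = 14.9.
q = √14.9 = 3.86 m²/s.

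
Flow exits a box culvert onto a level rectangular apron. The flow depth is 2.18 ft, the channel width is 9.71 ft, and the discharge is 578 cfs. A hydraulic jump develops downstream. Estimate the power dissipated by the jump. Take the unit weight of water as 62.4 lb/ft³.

P = 267 hp

q = Q/b = 578/9.71 = 59.5 ft²/s; V₁ = q/y₁ = 27.3 ft/s. Fr₁ = V₁/√(g·y₁) = 3.26.
Bélanger equation: y₂/y₁ = ½[√(1 + 8Fr₁²) − 1] = ½[√85.97 − 1] = 4.14.
y₂ = 4.14 × 2.18 = 9.02 ft.
Head loss: ΔE = (y₂ − y₁)³/(4y₁y₂) = (9.02 − 2.18)³/(4×2.18×9.02) = 320/78.6 = 4.06 ft.
P = γ·Q·ΔE/550 = 62.4 × 578 × 4.06 / 550 = 267 hp.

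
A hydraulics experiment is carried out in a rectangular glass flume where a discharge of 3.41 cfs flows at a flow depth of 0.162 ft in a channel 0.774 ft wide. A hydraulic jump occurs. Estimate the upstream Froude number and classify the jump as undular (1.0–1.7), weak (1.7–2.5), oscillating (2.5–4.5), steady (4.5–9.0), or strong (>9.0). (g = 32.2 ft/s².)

Fr₁ = 11.9; strong jump

q = Q/b = 3.41/0.774 = 4.41 ft²/s; V₁ = q/y₁ = 27.2 ft/s. Fr₁ = V₁/√(g·y₁) = 11.9.
Fr₁ = 11.9 lies in the strong range.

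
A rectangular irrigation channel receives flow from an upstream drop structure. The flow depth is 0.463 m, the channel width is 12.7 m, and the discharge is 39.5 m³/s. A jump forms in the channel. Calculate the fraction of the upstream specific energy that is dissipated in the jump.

ΔE/E₁ = 0.280 (28.0%)

q = Q/b = 39.5/12.7 = 3.11 m²/s; V₁ = q/y₁ = 6.72 m/s. Fr₁ = V₁/√(g·y₁) = 3.15.
Bélanger equation: y₂/y₁ = ½[√(1 + 8Fr₁²) − 1] = ½[√80.48 − 1] = 3.99.
y₂ = 3.99 × 0.463 = 1.85 m.
E₁ = y₁ + V₁²/2g = 2.76 m. ΔE = (y₂ − y₁)³/(4y₁y₂) = 0.773 m. ΔE/E₁ = 0.773/2.76 = 0.280.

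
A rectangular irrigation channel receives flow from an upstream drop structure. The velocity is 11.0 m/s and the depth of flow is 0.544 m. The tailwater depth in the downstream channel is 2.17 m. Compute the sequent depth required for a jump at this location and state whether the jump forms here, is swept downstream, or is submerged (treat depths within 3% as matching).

y₂ = 3.40 m; the jump is swept downstream

Fr₁ = V₁/√(g·y₁) = 11.0/√(9.81×0.544) = 4.76.
Bélanger equation: y₂/y₁ = ½[√(1 + 8Fr₁²) − 1] = ½[√182.4 − 1] = 6.25.
y₂ = 6.25 × 0.544 = 3.40 m.
Tailwater y_tw = 2.17 m: y_tw < y₂, so the jump is swept downstream.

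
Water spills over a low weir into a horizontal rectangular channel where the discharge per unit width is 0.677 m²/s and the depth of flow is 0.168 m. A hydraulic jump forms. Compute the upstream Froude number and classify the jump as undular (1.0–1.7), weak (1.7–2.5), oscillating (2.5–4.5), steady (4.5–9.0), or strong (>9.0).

V₁ = q/y₁ = 0.677/0.168 = 4.03 m/s. Fr₁ = V₁/√(g·y₁) = 4.03/√(9.81×0.168) = 3.14.
Fr₁ = 3.14 lies in the oscillating range.

Fr₁ = 3.14; oscillating jump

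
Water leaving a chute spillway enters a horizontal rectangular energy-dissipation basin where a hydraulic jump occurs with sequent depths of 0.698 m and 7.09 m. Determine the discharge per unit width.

For a rectangular channel the momentum equation gives q² = ½·g·y₁·y₂·(y₁ + y₂) = ½×9.81×0.698×7.09×7.79 = 189.
q = √189 = 13.7 m²/s.

q = 13.7 m²/s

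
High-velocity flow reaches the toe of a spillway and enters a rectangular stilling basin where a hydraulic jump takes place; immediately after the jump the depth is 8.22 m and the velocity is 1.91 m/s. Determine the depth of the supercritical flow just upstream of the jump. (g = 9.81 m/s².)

y₁ = 0.686 m

Fr₂ = V₂/√(g·y₂) = 1.91/√(9.81×8.22) = 0.213.
Since the conjugate-depth ratio holds either way, y₁/y₂ = ½[√(1 + 8Fr₂²) − 1] = ½[√1.362 − 1] = 0.0835.
y₁ = 0.0835 × 8.22 = 0.686 m.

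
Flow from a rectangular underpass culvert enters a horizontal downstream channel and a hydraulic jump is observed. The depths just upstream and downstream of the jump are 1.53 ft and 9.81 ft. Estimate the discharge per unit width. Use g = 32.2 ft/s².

q = 52.3 ft²/s

For a rectangular channel the momentum equation gives q² = ½·g·y₁·y₂·(y₁ + y₂) = ½×32.2×1.53×9.81×11.3 = 2740.
q = √2740 = 52.3 ft²/s.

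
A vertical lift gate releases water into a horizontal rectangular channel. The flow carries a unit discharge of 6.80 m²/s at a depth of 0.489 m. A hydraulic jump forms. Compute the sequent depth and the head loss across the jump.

V₁ = q/y₁ = 6.80/0.489 = 13.9 m/s. Fr₁ = V₁/√(g·y₁) = 13.9/√(9.81×0.489) = 6.35.
Conjugate-depth relation: y₂/y₁ = ½[√(1 + 8Fr₁²) − 1] = ½[√323.5 − 1] = 8.49.
y₂ = 8.49 × 0.489 = 4.15 m.
V₂ = q/y₂ = 6.80/4.15 = 1.64 m/s. E₁ = y₁ + V₁²/2g = 10.3 m; E₂ = y₂ + V₂²/2g = 4.29 m. ΔE = E₁ − E₂ = 6.06 m.

y₂ = 4.15 m; ΔE = 6.06 m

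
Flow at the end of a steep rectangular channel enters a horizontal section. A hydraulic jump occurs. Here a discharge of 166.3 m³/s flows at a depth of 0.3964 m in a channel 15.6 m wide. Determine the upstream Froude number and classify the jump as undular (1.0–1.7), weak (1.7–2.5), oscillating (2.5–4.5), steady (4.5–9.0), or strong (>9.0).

Fr₁ = 13.64; strong jump

q = Q/b = 166.3/15.6 = 10.66 m²/s; V₁ = q/y₁ = 26.89 m/s. Fr₁ = V₁/√(g·y₁) = 13.64.
Fr₁ = 13.64 lies in the strong range.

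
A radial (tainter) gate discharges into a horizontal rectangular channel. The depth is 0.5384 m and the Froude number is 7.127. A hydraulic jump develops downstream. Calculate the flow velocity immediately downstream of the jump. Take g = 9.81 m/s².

Fr₁ = 7.127 (given).
Conjugate-depth relation: y₂/y₁ = ½[√(1 + 8Fr₁²) − 1] = ½[√407.35 − 1] = 9.591.
y₂ = 9.591 × 0.5384 = 5.164 m.
V₁ = Fr₁·√(g·y₁) = 7.127×√(9.81×0.5384) = 16.38 m/s; q = V₁·y₁ = 8.819 m²/s.
V₂ = q/y₂ = 8.819/5.164 = 1.708 m/s.

V₂ = 1.708 m/s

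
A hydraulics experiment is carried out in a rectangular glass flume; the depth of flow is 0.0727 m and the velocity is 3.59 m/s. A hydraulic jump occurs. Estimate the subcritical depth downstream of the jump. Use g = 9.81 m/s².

y₂ = 0.402 m

Fr₁ = V₁/√(g·y₁) = 3.59/√(9.81×0.0727) = 4.25.
Bélanger equation: y₂/y₁ = ½[√(1 + 8Fr₁²) − 1] = ½[√145.6 − 1] = 5.53.
y₂ = 5.53 × 0.0727 = 0.402 m.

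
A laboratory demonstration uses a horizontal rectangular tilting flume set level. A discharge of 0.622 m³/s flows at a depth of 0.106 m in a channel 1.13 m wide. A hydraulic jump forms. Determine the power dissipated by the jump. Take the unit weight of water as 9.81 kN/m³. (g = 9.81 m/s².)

q = Q/b = 0.622/1.13 = 0.550 m²/s; V₁ = q/y₁ = 5.19 m/s. Fr₁ = V₁/√(g·y₁) = 5.09.
Bélanger equation: y₂/y₁ = ½[√(1 + 8Fr₁²) − 1] = ½[√208.5 − 1] = 6.72.
y₂ = 6.72 × 0.106 = 0.712 m.
Head loss: ΔE = (y₂ − y₁)³/(4y₁y₂) = (0.712 − 0.106)³/(4×0.106×0.712) = 0.223/0.302 = 0.738 m.
P = γ·Q·ΔE = 9.81 × 0.622 × 0.738 = 4.50 kW.

P = 4.50 kW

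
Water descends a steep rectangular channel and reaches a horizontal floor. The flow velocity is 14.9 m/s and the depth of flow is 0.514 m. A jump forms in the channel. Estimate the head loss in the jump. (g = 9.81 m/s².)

ΔE = 7.11 m

Fr₁ = V₁/√(g·y₁) = 14.9/√(9.81×0.514) = 6.64.
Bélanger equation: y₂/y₁ = ½[√(1 + 8Fr₁²) − 1] = ½[√353.2 − 1] = 8.90.
y₂ = 8.90 × 0.514 = 4.57 m.
q = V₁·y₁ = 14.9 × 0.514 = 7.66 m²/s. V₂ = q/y₂ = 7.66/4.57 = 1.67 m/s. E₁ = y₁ + V₁²/2g = 11.8 m; E₂ = y₂ + V₂²/2g = 4.72 m. ΔE = E₁ − E₂ = 7.11 m.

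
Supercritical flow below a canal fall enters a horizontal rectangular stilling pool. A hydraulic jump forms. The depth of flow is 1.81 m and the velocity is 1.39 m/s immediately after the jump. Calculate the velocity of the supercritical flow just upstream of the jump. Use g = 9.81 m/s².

V₁ = 7.56 m/s

Fr₂ = V₂/√(g·y₂) = 1.39/√(9.81×1.81) = 0.330.
Since the conjugate-depth ratio holds either way, y₁/y₂ = ½[√(1 + 8Fr₂²) − 1] = ½[√1.871 − 1] = 0.184.
y₁ = 0.184 × 1.81 = 0.333 m.
V₁ = q/y₁ = 2.52/0.333 = 7.56 m/s.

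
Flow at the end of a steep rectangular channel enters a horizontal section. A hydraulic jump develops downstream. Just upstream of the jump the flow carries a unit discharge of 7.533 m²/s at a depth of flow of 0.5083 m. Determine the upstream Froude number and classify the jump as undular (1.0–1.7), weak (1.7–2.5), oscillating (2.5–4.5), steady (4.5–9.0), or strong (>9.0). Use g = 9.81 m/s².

Fr₁ = 6.637; steady jump

V₁ = q/y₁ = 7.533/0.5083 = 14.82 m/s. Fr₁ = V₁/√(g·y₁) = 14.82/√(9.81×0.5083) = 6.637.
Fr₁ = 6.637 lies in the steady range.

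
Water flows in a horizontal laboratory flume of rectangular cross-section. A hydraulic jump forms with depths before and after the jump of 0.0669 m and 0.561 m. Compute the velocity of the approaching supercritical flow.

For a rectangular channel the momentum equation gives q² = ½·g·y₁·y₂·(y₁ + y₂) = ½×9.81×0.0669×0.561×0.628 = 0.116.
q = √0.116 = 0.340 m²/s.
V₁ = q/y₁ = 0.340/0.0669 = 5.08 m/s.

V₁ = 5.08 m/s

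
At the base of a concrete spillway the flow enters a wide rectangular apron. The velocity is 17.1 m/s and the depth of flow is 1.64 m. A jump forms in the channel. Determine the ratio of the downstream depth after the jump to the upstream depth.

y₂/y₁ = 5.55

Fr₁ = V₁/√(g·y₁) = 17.1/√(9.81×1.64) = 4.26.
Conjugate-depth relation: y₂/y₁ = ½[√(1 + 8Fr₁²) − 1] = ½[√146.4 − 1] = 5.55.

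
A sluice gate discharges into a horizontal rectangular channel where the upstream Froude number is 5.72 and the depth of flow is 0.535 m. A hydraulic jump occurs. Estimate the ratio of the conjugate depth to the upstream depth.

y₂/y₁ = 7.60

Fr₁ = 5.72 (given).
Conjugate-depth relation: y₂/y₁ = ½[√(1 + 8Fr₁²) − 1] = ½[√262.7 − 1] = 7.60.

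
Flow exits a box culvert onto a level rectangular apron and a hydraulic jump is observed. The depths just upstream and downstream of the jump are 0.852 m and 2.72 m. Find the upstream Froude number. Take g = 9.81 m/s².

Fr₁ = 2.59

For a rectangular channel the momentum equation gives q² = ½·g·y₁·y₂·(y₁ + y₂) = ½×9.81×0.852×2.72×3.57 = 40.6.
q = √40.6 = 6.37 m²/s.
V₁ = q/y₁ = 7.48 m/s; Fr₁ = V₁/√(g·y₁) = 2.59.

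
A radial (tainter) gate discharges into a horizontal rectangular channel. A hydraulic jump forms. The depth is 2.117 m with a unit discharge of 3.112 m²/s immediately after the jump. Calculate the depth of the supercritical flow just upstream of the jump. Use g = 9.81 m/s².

y₁ = 0.3744 m

V₂ = q/y₂ = 3.112/2.117 = 1.470 m/s; Fr₂ = V₂/√(g·y₂) = 0.3226.
From the momentum equation (using Fr₂), y₁/y₂ = ½[√(1 + 8Fr₂²) − 1] = ½[√1.8324 − 1] = 0.1768.
y₁ = 0.1768 × 2.117 = 0.3744 m.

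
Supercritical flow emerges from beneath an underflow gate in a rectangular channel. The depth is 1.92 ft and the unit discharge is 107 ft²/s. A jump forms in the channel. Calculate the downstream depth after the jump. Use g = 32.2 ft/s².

V₁ = q/y₁ = 107/1.92 = 55.7 ft/s. Fr₁ = V₁/√(g·y₁) = 55.7/√(32.2×1.92) = 7.09.
Conjugate-depth relation: y₂/y₁ = ½[√(1 + 8Fr₁²) − 1] = ½[√402.9 − 1] = 9.54.
y₂ = 9.54 × 1.92 = 18.3 ft.

y₂ = 18.3 ft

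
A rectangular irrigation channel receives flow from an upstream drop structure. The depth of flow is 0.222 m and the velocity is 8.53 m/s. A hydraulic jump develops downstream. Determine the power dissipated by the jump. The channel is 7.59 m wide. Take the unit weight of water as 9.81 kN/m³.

P = 305 kW

Fr₁ = V₁/√(g·y₁) = 8.53/√(9.81×0.222) = 5.78.
Bélanger equation: y₂/y₁ = ½[√(1 + 8Fr₁²) − 1] = ½[√268.3 − 1] = 7.69.
y₂ = 7.69 × 0.222 = 1.71 m.
Head loss: ΔE = (y₂ − y₁)³/(4y₁y₂) = (1.71 − 0.222)³/(4×0.222×1.71) = 3.28/1.52 = 2.16 m.
q = V₁·y₁ = 8.53 × 0.222 = 1.89 m²/s. Q = q·b = 1.89 × 7.59 = 14.4 m³/s. P = γ·Q·ΔE = 9.81 × 14.4 × 2.16 = 305 kW.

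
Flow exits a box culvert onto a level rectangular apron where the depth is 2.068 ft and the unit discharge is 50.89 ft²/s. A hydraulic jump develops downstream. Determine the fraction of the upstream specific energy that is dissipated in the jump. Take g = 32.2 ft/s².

V₁ = q/y₁ = 50.89/2.068 = 24.61 ft/s. Fr₁ = V₁/√(g·y₁) = 24.61/√(32.2×2.068) = 3.016.
From the momentum equation for a rectangular channel, y₂/y₁ = ½[√(1 + 8Fr₁²) − 1] = ½[√73.752 − 1] = 3.794.
y₂ = 3.794 × 2.068 = 7.846 ft.
E₁ = y₁ + V₁²/2g = 11.47 ft. ΔE = (y₂ − y₁)³/(4y₁y₂) = 2.972 ft. ΔE/E₁ = 2.972/11.47 = 0.259.

ΔE/E₁ = 0.259 (25.9%)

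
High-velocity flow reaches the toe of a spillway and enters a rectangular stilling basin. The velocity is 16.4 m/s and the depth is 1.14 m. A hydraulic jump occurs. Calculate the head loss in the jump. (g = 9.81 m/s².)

ΔE = 7.16 m

Fr₁ = V₁/√(g·y₁) = 16.4/√(9.81×1.14) = 4.90.
Conjugate-depth relation: y₂/y₁ = ½[√(1 + 8Fr₁²) − 1] = ½[√193.4 − 1] = 6.45.
y₂ = 6.45 × 1.14 = 7.36 m.
Head loss: ΔE = (y₂ − y₁)³/(4y₁y₂) = (7.36 − 1.14)³/(4×1.14×7.36) = 240/33.5 = 7.16 m.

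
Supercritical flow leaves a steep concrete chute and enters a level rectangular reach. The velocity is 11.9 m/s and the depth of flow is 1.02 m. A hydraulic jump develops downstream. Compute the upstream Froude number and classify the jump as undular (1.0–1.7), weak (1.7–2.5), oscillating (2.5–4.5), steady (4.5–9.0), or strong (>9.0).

Fr₁ = V₁/√(g·y₁) = 11.9/√(9.81×1.02) = 3.76.
Fr₁ = 3.76 lies in the oscillating range.

Fr₁ = 3.76; oscillating jump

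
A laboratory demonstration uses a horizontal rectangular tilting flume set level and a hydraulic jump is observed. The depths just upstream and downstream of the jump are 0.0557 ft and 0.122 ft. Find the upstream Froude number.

For a rectangular channel the momentum equation gives q² = ½·g·y₁·y₂·(y₁ + y₂) = ½×32.2×0.0557×0.122×0.178 = 0.0194.
q = √0.0194 = 0.139 ft²/s.
V₁ = q/y₁ = 2.50 ft/s; Fr₁ = V₁/√(g·y₁) = 1.87.

Fr₁ = 1.87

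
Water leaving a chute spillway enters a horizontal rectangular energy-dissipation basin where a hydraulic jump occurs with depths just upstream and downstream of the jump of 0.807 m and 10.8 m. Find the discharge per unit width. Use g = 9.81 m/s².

q = 22.3 m²/s

For a rectangular channel the momentum equation gives q² = ½·g·y₁·y₂·(y₁ + y₂) = ½×9.81×0.807×10.8×11.6 = 496.
q = √496 = 22.3 m²/s.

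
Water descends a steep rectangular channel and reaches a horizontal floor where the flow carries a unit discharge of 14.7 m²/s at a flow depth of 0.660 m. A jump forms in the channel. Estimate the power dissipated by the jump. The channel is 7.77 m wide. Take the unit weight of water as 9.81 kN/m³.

V₁ = q/y₁ = 14.7/0.660 = 22.3 m/s. Fr₁ = V₁/√(g·y₁) = 22.3/√(9.81×0.660) = 8.75.
Sequent-depth ratio: y₂/y₁ = ½[√(1 + 8Fr₁²) − 1] = ½[√613.9 − 1] = 11.9.
y₂ = 11.9 × 0.660 = 7.85 m.
Head loss: ΔE = (y₂ − y₁)³/(4y₁y₂) = (7.85 − 0.660)³/(4×0.660×7.85) = 371/20.7 = 17.9 m.
Q = q·b = 14.7 × 7.77 = 114 m³/s. P = γ·Q·ΔE = 9.81 × 114 × 17.9 = 20077 kW.

P = 20077 kW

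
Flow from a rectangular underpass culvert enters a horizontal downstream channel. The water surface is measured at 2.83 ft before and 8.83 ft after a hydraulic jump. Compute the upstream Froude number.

For a rectangular channel the momentum equation gives q² = ½·g·y₁·y₂·(y₁ + y₂) = ½×32.2×2.83×8.83×11.7 = 4691.
q = √4691 = 68.5 ft²/s.
V₁ = q/y₁ = 24.2 ft/s; Fr₁ = V₁/√(g·y₁) = 2.54.

Fr₁ = 2.54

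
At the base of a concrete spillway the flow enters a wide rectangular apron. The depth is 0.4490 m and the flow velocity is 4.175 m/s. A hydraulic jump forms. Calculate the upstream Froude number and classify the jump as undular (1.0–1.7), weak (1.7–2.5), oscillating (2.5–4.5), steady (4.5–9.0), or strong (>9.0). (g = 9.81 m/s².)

Fr₁ = V₁/√(g·y₁) = 4.175/√(9.81×0.4490) = 1.989.
Fr₁ = 1.989 lies in the weak range.

Fr₁ = 1.989; weak jump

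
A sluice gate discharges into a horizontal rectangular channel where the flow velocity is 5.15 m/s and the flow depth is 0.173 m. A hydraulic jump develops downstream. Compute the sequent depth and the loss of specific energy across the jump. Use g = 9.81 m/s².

y₂ = 0.885 m; ΔE = 0.589 m

Fr₁ = V₁/√(g·y₁) = 5.15/√(9.81×0.173) = 3.95.
From the momentum equation for a rectangular channel, y₂/y₁ = ½[√(1 + 8Fr₁²) − 1] = ½[√126.0 − 1] = 5.11.
y₂ = 5.11 × 0.173 = 0.885 m.
q = V₁·y₁ = 5.15 × 0.173 = 0.891 m²/s. V₂ = q/y₂ = 0.891/0.885 = 1.01 m/s. E₁ = y₁ + V₁²/2g = 1.52 m; E₂ = y₂ + V₂²/2g = 0.936 m. ΔE = E₁ − E₂ = 0.589 m.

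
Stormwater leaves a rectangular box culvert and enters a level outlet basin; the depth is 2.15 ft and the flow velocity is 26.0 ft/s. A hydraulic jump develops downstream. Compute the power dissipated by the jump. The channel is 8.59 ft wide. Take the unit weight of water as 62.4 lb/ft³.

Fr₁ = V₁/√(g·y₁) = 26.0/√(32.2×2.15) = 3.12.
From the momentum equation for a rectangular channel, y₂/y₁ = ½[√(1 + 8Fr₁²) − 1] = ½[√79.12 − 1] = 3.95.
y₂ = 3.95 × 2.15 = 8.49 ft.
Head loss: ΔE = (y₂ − y₁)³/(4y₁y₂) = (8.49 − 2.15)³/(4×2.15×8.49) = 254/73.0 = 3.49 ft.
q = V₁·y₁ = 26.0 × 2.15 = 55.9 ft²/s. Q = q·b = 55.9 × 8.59 = 480 cfs. P = γ·Q·ΔE/550 = 62.4 × 480 × 3.49 / 550 = 190 hp.

P = 190 hp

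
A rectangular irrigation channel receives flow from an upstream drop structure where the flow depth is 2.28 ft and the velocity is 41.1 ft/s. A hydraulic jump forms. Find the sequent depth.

Fr₁ = V₁/√(g·y₁) = 41.1/√(32.2×2.28) = 4.80.
By Bélanger, y₂/y₁ = ½[√(1 + 8Fr₁²) − 1] = ½[√185.1 − 1] = 6.30.
y₂ = 6.30 × 2.28 = 14.4 ft.

y₂ = 14.4 ft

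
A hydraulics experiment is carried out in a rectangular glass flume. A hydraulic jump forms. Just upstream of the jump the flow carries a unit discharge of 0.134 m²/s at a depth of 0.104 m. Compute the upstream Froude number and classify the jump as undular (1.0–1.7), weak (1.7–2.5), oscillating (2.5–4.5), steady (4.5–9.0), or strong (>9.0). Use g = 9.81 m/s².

Fr₁ = 1.28; undular jump

V₁ = q/y₁ = 0.134/0.104 = 1.29 m/s. Fr₁ = V₁/√(g·y₁) = 1.29/√(9.81×0.104) = 1.28.
Fr₁ = 1.28 lies in the undular range.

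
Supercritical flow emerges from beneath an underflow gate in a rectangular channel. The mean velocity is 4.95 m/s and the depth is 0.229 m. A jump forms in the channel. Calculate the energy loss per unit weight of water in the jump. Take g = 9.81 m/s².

Fr₁ = V₁/√(g·y₁) = 4.95/√(9.81×0.229) = 3.30.
By Bélanger, y₂/y₁ = ½[√(1 + 8Fr₁²) − 1] = ½[√88.26 − 1] = 4.20.
y₂ = 4.20 × 0.229 = 0.961 m.
q = V₁·y₁ = 4.95 × 0.229 = 1.13 m²/s. V₂ = q/y₂ = 1.13/0.961 = 1.18 m/s. E₁ = y₁ + V₁²/2g = 1.48 m; E₂ = y₂ + V₂²/2g = 1.03 m. ΔE = E₁ − E₂ = 0.446 m.

ΔE = 0.446 m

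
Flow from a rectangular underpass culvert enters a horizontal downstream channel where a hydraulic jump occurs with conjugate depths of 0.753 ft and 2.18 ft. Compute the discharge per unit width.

For a rectangular channel the momentum equation gives q² = ½·g·y₁·y₂·(y₁ + y₂) = ½×32.2×0.753×2.18×2.93 = 77.5.
q = √77.5 = 8.80 ft²/s.

q = 8.80 ft²/s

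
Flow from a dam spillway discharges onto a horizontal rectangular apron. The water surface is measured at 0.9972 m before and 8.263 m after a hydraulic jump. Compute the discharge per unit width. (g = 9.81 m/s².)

q = 19.35 m²/s

For a rectangular channel the momentum equation gives q² = ½·g·y₁·y₂·(y₁ + y₂) = ½×9.81×0.9972×8.263×9.260 = 374.3.
q = √374.3 = 19.35 m²/s.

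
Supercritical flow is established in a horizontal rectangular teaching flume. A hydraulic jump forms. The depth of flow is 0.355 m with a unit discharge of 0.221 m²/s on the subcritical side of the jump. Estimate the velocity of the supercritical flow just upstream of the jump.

V₂ = q/y₂ = 0.221/0.355 = 0.623 m/s; Fr₂ = V₂/√(g·y₂) = 0.334.
Applying the sequent-depth relation in reverse, y₁/y₂ = ½[√(1 + 8Fr₂²) − 1] = ½[√1.890 − 1] = 0.187.
y₁ = 0.187 × 0.355 = 0.0665 m.
V₁ = q/y₁ = 0.221/0.0665 = 3.32 m/s.

V₁ = 3.32 m/s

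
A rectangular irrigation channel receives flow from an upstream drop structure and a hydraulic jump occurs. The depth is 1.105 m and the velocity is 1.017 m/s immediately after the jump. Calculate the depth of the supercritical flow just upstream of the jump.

Fr₂ = V₂/√(g·y₂) = 1.017/√(9.81×1.105) = 0.3089.
Applying the sequent-depth relation in reverse, y₁/y₂ = ½[√(1 + 8Fr₂²) − 1] = ½[√1.7633 − 1] = 0.1639.
y₁ = 0.1639 × 1.105 = 0.1812 m.

y₁ = 0.1812 m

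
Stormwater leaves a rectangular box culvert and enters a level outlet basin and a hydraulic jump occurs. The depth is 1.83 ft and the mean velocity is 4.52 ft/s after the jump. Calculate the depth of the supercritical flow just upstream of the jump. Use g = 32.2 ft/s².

y₁ = 0.862 ft

Fr₂ = V₂/√(g·y₂) = 4.52/√(32.2×1.83) = 0.589.
Applying the sequent-depth relation in reverse, y₁/y₂ = ½[√(1 + 8Fr₂²) − 1] = ½[√3.774 − 1] = 0.471.
y₁ = 0.471 × 1.83 = 0.862 ft.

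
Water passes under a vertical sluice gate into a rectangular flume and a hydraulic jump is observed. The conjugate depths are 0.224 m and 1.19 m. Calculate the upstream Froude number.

Fr₁ = 4.09

For a rectangular channel the momentum equation gives q² = ½·g·y₁·y₂·(y₁ + y₂) = ½×9.81×0.224×1.19×1.41 = 1.85.
q = √1.85 = 1.36 m²/s.
V₁ = q/y₁ = 6.07 m/s; Fr₁ = V₁/√(g·y₁) = 4.09.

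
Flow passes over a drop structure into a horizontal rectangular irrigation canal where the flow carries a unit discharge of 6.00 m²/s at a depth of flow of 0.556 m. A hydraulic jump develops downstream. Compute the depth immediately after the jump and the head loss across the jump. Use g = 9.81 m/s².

y₂ = 3.37 m; ΔE = 2.96 m

V₁ = q/y₁ = 6.00/0.556 = 10.8 m/s. Fr₁ = V₁/√(g·y₁) = 10.8/√(9.81×0.556) = 4.62.
Sequent-depth ratio: y₂/y₁ = ½[√(1 + 8Fr₁²) − 1] = ½[√171.8 − 1] = 6.05.
y₂ = 6.05 × 0.556 = 3.37 m.
V₂ = q/y₂ = 6.00/3.37 = 1.78 m/s. E₁ = y₁ + V₁²/2g = 6.49 m; E₂ = y₂ + V₂²/2g = 3.53 m. ΔE = E₁ − E₂ = 2.96 m.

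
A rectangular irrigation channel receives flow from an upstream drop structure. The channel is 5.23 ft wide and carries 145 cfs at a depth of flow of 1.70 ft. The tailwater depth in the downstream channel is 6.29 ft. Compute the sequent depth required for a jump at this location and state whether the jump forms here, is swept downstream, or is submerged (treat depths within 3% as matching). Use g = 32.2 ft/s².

y₂ = 4.52 ft; the jump is submerged

q = Q/b = 145/5.23 = 27.7 ft²/s; V₁ = q/y₁ = 16.3 ft/s. Fr₁ = V₁/√(g·y₁) = 2.20.
Conjugate-depth relation: y₂/y₁ = ½[√(1 + 8Fr₁²) − 1] = ½[√39.87 − 1] = 2.66.
y₂ = 2.66 × 1.70 = 4.52 ft.
Tailwater y_tw = 6.29 ft: y_tw > y₂, so the jump is submerged.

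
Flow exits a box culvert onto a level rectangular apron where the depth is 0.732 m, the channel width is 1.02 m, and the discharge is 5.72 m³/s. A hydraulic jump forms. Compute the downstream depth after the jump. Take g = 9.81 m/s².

y₂ = 2.62 m

q = Q/b = 5.72/1.02 = 5.61 m²/s; V₁ = q/y₁ = 7.66 m/s. Fr₁ = V₁/√(g·y₁) = 2.86.
Conjugate-depth relation: y₂/y₁ = ½[√(1 + 8Fr₁²) − 1] = ½[√66.39 − 1] = 3.57.
y₂ = 3.57 × 0.732 = 2.62 m.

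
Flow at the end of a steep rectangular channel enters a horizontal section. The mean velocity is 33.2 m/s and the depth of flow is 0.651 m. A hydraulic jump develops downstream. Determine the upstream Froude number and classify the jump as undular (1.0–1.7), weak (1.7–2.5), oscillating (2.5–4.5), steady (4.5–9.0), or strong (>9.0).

Fr₁ = 13.1; strong jump

Fr₁ = V₁/√(g·y₁) = 33.2/√(9.81×0.651) = 13.1.
Fr₁ = 13.1 lies in the strong range.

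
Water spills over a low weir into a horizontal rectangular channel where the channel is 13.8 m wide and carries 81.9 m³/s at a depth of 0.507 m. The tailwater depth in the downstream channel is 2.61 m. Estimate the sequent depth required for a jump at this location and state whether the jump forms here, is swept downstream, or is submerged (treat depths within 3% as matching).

y₂ = 3.52 m; the jump is swept downstream

q = Q/b = 81.9/13.8 = 5.93 m²/s; V₁ = q/y₁ = 11.7 m/s. Fr₁ = V₁/√(g·y₁) = 5.25.
Sequent-depth ratio: y₂/y₁ = ½[√(1 + 8Fr₁²) − 1] = ½[√221.4 − 1] = 6.94.
y₂ = 6.94 × 0.507 = 3.52 m.
Tailwater y_tw = 2.61 m: y_tw < y₂, so the jump is swept downstream.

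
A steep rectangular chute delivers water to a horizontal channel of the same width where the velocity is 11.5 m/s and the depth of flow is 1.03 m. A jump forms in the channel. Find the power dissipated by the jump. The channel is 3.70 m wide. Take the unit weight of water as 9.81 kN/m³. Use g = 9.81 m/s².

P = 1151 kW

Fr₁ = V₁/√(g·y₁) = 11.5/√(9.81×1.03) = 3.62.
Conjugate-depth relation: y₂/y₁ = ½[√(1 + 8Fr₁²) − 1] = ½[√105.7 − 1] = 4.64.
y₂ = 4.64 × 1.03 = 4.78 m.
Head loss: ΔE = (y₂ − y₁)³/(4y₁y₂) = (4.78 − 1.03)³/(4×1.03×4.78) = 52.7/19.7 = 2.68 m.
q = V₁·y₁ = 11.5 × 1.03 = 11.8 m²/s. Q = q·b = 11.8 × 3.70 = 43.8 m³/s. P = γ·Q·ΔE = 9.81 × 43.8 × 2.68 = 1151 kW.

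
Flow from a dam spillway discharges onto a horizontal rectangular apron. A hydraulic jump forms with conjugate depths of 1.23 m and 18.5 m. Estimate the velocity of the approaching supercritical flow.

For a rectangular channel the momentum equation gives q² = ½·g·y₁·y₂·(y₁ + y₂) = ½×9.81×1.23×18.5×19.7 = 2202.
q = √2202 = 46.9 m²/s.
V₁ = q/y₁ = 46.9/1.23 = 38.2 m/s.

V₁ = 38.2 m/s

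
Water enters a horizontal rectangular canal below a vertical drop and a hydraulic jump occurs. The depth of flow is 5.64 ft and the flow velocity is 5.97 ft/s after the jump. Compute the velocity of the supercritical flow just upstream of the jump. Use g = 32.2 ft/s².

V₁ = 19.8 ft/s

Fr₂ = V₂/√(g·y₂) = 5.97/√(32.2×5.64) = 0.443.
Since the conjugate-depth ratio holds either way, y₁/y₂ = ½[√(1 + 8Fr₂²) − 1] = ½[√2.570 − 1] = 0.302.
y₁ = 0.302 × 5.64 = 1.70 ft.
V₁ = q/y₁ = 33.7/1.70 = 19.8 ft/s.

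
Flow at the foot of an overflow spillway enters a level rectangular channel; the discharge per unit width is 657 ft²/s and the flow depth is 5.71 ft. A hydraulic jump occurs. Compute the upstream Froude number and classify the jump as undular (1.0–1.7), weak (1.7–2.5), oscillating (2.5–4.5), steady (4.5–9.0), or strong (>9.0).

V₁ = q/y₁ = 657/5.71 = 115 ft/s. Fr₁ = V₁/√(g·y₁) = 115/√(32.2×5.71) = 8.49.
Fr₁ = 8.49 lies in the steady range.

Fr₁ = 8.49; steady jump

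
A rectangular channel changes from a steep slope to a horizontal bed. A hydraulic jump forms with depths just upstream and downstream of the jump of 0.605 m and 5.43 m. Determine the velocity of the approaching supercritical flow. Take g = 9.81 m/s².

For a rectangular channel the momentum equation gives q² = ½·g·y₁·y₂·(y₁ + y₂) = ½×9.81×0.605×5.43×6.04 = 97.2.
q = √97.2 = 9.86 m²/s.
V₁ = q/y₁ = 9.86/0.605 = 16.3 m/s.

V₁ = 16.3 m/s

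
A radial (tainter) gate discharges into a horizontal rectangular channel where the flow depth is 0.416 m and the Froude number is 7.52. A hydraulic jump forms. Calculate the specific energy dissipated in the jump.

ΔE = 7.84 m

Fr₁ = 7.52 (given).
From the momentum equation for a rectangular channel, y₂/y₁ = ½[√(1 + 8Fr₁²) − 1] = ½[√453.4 − 1] = 10.1.
y₂ = 10.1 × 0.416 = 4.22 m.
V₁ = Fr₁·√(g·y₁) = 7.52×√(9.81×0.416) = 15.2 m/s; q = V₁·y₁ = 6.32 m²/s. V₂ = q/y₂ = 6.32/4.22 = 1.50 m/s. E₁ = y₁ + V₁²/2g = 12.2 m; E₂ = y₂ + V₂²/2g = 4.34 m. ΔE = E₁ − E₂ = 7.84 m.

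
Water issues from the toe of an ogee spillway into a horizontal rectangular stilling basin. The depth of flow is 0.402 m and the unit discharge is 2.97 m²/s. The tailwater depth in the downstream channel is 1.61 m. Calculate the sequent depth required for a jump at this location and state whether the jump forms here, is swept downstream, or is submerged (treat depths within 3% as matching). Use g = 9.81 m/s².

V₁ = q/y₁ = 2.97/0.402 = 7.39 m/s. Fr₁ = V₁/√(g·y₁) = 7.39/√(9.81×0.402) = 3.72.
Conjugate-depth relation: y₂/y₁ = ½[√(1 + 8Fr₁²) − 1] = ½[√111.7 − 1] = 4.79.
y₂ = 4.79 × 0.402 = 1.92 m.
Tailwater y_tw = 1.61 m: y_tw < y₂, so the jump is swept downstream.

y₂ = 1.92 m; the jump is swept downstream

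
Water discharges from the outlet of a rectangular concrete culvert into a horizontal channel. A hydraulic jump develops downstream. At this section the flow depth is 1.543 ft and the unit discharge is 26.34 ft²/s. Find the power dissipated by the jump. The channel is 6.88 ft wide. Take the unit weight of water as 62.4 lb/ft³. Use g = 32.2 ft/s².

P = 20.20 hp

V₁ = q/y₁ = 26.34/1.543 = 17.07 ft/s. Fr₁ = V₁/√(g·y₁) = 17.07/√(32.2×1.543) = 2.422.
By Bélanger, y₂/y₁ = ½[√(1 + 8Fr₁²) − 1] = ½[√47.921 − 1] = 2.961.
y₂ = 2.961 × 1.543 = 4.569 ft.
Head loss: ΔE = (y₂ − y₁)³/(4y₁y₂) = (4.569 − 1.543)³/(4×1.543×4.569) = 27.71/28.20 = 0.9827 ft.
Q = q·b = 26.34 × 6.88 = 181.2 cfs. P = γ·Q·ΔE/550 = 62.4 × 181.2 × 0.9827 / 550 = 20.20 hp.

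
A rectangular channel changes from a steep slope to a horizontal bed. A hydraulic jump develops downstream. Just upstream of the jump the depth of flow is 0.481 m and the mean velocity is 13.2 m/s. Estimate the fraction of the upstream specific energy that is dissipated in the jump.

ΔE/E₁ = 0.569 (56.9%)

Fr₁ = V₁/√(g·y₁) = 13.2/√(9.81×0.481) = 6.08.
Sequent-depth ratio: y₂/y₁ = ½[√(1 + 8Fr₁²) − 1] = ½[√296.4 − 1] = 8.11.
y₂ = 8.11 × 0.481 = 3.90 m.
E₁ = y₁ + V₁²/2g = 9.36 m. ΔE = (y₂ − y₁)³/(4y₁y₂) = 5.33 m. ΔE/E₁ = 5.33/9.36 = 0.569.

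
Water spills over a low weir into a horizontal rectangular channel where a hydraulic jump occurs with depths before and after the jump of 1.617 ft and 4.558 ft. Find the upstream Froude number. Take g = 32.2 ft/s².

Fr₁ = 2.320

For a rectangular channel the momentum equation gives q² = ½·g·y₁·y₂·(y₁ + y₂) = ½×32.2×1.617×4.558×6.175 = 732.7.
q = √732.7 = 27.07 ft²/s.
V₁ = q/y₁ = 16.74 ft/s; Fr₁ = V₁/√(g·y₁) = 2.320.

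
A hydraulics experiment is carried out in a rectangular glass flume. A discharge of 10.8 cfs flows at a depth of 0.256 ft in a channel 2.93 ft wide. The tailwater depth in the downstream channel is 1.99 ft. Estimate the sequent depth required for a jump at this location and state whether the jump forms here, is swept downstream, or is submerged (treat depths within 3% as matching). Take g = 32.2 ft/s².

q = Q/b = 10.8/2.93 = 3.69 ft²/s; V₁ = q/y₁ = 14.4 ft/s. Fr₁ = V₁/√(g·y₁) = 5.01.
Bélanger equation: y₂/y₁ = ½[√(1 + 8Fr₁²) − 1] = ½[√202.2 − 1] = 6.61.
y₂ = 6.61 × 0.256 = 1.69 ft.
Tailwater y_tw = 1.99 ft: y_tw > y₂, so the jump is submerged.

y₂ = 1.69 ft; the jump is submerged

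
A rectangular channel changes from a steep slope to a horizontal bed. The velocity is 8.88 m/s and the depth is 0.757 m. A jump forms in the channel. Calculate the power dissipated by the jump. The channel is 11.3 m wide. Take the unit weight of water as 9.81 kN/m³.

P = 1051 kW

Fr₁ = V₁/√(g·y₁) = 8.88/√(9.81×0.757) = 3.26.
Conjugate-depth relation: y₂/y₁ = ½[√(1 + 8Fr₁²) − 1] = ½[√85.95 − 1] = 4.14.
y₂ = 4.14 × 0.757 = 3.13 m.
q = V₁·y₁ = 8.88 × 0.757 = 6.72 m²/s. V₂ = q/y₂ = 6.72/3.13 = 2.15 m/s. E₁ = y₁ + V₁²/2g = 4.78 m; E₂ = y₂ + V₂²/2g = 3.37 m. ΔE = E₁ − E₂ = 1.41 m.
Q = q·b = 6.72 × 11.3 = 76.0 m³/s. P = γ·Q·ΔE = 9.81 × 76.0 × 1.41 = 1051 kW.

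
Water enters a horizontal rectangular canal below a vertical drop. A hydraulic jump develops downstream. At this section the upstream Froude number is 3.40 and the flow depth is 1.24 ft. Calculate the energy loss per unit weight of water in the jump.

ΔE = 2.65 ft

Fr₁ = 3.40 (given).
Sequent-depth ratio: y₂/y₁ = ½[√(1 + 8Fr₁²) − 1] = ½[√93.48 − 1] = 4.33.
y₂ = 4.33 × 1.24 = 5.37 ft.
Head loss: ΔE = (y₂ − y₁)³/(4y₁y₂) = (5.37 − 1.24)³/(4×1.24×5.37) = 70.7/26.7 = 2.65 ft.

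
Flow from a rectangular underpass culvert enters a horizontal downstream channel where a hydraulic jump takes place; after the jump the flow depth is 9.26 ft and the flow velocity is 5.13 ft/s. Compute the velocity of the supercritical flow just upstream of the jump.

V₁ = 33.5 ft/s

Fr₂ = V₂/√(g·y₂) = 5.13/√(32.2×9.26) = 0.297.
From the momentum equation (using Fr₂), y₁/y₂ = ½[√(1 + 8Fr₂²) − 1] = ½[√1.706 − 1] = 0.153.
y₁ = 0.153 × 9.26 = 1.42 ft.
V₁ = q/y₁ = 47.5/1.42 = 33.5 ft/s.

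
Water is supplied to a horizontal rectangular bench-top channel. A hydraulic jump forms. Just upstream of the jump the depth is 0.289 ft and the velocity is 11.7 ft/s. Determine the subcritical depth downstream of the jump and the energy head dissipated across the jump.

Fr₁ = V₁/√(g·y₁) = 11.7/√(32.2×0.289) = 3.84.
Sequent-depth ratio: y₂/y₁ = ½[√(1 + 8Fr₁²) − 1] = ½[√118.7 − 1] = 4.95.
y₂ = 4.95 × 0.289 = 1.43 ft.
Head loss: ΔE = (y₂ − y₁)³/(4y₁y₂) = (1.43 − 0.289)³/(4×0.289×1.43) = 1.48/1.65 = 0.898 ft.

y₂ = 1.43 ft; ΔE = 0.898 ft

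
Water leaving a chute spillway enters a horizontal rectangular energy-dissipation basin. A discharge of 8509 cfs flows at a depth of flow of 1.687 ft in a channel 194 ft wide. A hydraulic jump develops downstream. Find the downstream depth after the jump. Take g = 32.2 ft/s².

y₂ = 7.615 ft

q = Q/b = 8509/194 = 43.86 ft²/s; V₁ = q/y₁ = 26.00 ft/s. Fr₁ = V₁/√(g·y₁) = 3.528.
From the momentum equation for a rectangular channel, y₂/y₁ = ½[√(1 + 8Fr₁²) − 1] = ½[√100.55 − 1] = 4.514.
y₂ = 4.514 × 1.687 = 7.615 ft.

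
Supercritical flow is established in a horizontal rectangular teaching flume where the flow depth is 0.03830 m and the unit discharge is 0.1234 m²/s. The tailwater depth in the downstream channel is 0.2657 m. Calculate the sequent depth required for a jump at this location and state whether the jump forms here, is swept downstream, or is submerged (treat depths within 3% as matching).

V₁ = q/y₁ = 0.1234/0.03830 = 3.222 m/s. Fr₁ = V₁/√(g·y₁) = 3.222/√(9.81×0.03830) = 5.256.
Sequent-depth ratio: y₂/y₁ = ½[√(1 + 8Fr₁²) − 1] = ½[√222.03 − 1] = 6.950.
y₂ = 6.950 × 0.03830 = 0.2662 m.
Tailwater y_tw = 0.2657 m: y_tw ≈ y₂, so the jump forms here.

y₂ = 0.2662 m; the jump forms here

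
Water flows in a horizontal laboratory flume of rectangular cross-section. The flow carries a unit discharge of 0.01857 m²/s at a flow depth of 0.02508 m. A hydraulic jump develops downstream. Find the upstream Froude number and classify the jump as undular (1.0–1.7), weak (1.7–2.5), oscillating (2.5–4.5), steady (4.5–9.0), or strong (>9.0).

Fr₁ = 1.493; undular jump

V₁ = q/y₁ = 0.01857/0.02508 = 0.7404 m/s. Fr₁ = V₁/√(g·y₁) = 0.7404/√(9.81×0.02508) = 1.493.
Fr₁ = 1.493 lies in the undular range.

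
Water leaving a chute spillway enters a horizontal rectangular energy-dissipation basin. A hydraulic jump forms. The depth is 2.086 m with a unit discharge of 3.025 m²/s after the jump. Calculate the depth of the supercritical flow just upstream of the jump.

y₁ = 0.3649 m

V₂ = q/y₂ = 3.025/2.086 = 1.450 m/s; Fr₂ = V₂/√(g·y₂) = 0.3206.
Since the conjugate-depth ratio holds either way, y₁/y₂ = ½[√(1 + 8Fr₂²) − 1] = ½[√1.8221 − 1] = 0.1749.
y₁ = 0.1749 × 2.086 = 0.3649 m.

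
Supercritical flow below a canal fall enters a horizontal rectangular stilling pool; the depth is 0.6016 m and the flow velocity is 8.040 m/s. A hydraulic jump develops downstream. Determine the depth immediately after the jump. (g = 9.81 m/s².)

Fr₁ = V₁/√(g·y₁) = 8.040/√(9.81×0.6016) = 3.310.
By Bélanger, y₂/y₁ = ½[√(1 + 8Fr₁²) − 1] = ½[√88.624 − 1] = 4.207.
y₂ = 4.207 × 0.6016 = 2.531 m.

y₂ = 2.531 m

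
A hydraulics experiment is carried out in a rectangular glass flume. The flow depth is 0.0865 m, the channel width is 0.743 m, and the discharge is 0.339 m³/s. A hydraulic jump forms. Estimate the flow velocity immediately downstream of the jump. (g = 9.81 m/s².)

q = Q/b = 0.339/0.743 = 0.456 m²/s; V₁ = q/y₁ = 5.27 m/s. Fr₁ = V₁/√(g·y₁) = 5.73.
Sequent-depth ratio: y₂/y₁ = ½[√(1 + 8Fr₁²) − 1] = ½[√263.3 − 1] = 7.61.
y₂ = 7.61 × 0.0865 = 0.659 m.
V₂ = q/y₂ = 0.456/0.659 = 0.693 m/s.

V₂ = 0.693 m/s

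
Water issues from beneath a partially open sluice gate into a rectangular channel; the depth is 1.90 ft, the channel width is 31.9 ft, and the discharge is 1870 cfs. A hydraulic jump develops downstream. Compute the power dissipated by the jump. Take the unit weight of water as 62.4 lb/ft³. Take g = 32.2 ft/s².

q = Q/b = 1870/31.9 = 58.6 ft²/s; V₁ = q/y₁ = 30.9 ft/s. Fr₁ = V₁/√(g·y₁) = 3.94.
Conjugate-depth relation: y₂/y₁ = ½[√(1 + 8Fr₁²) − 1] = ½[√125.5 − 1] = 5.10.
y₂ = 5.10 × 1.90 = 9.69 ft.
Head loss: ΔE = (y₂ − y₁)³/(4y₁y₂) = (9.69 − 1.90)³/(4×1.90×9.69) = 473/73.7 = 6.42 ft.
P = γ·Q·ΔE/550 = 62.4 × 1870 × 6.42 / 550 = 1362 hp.

P = 1362 hp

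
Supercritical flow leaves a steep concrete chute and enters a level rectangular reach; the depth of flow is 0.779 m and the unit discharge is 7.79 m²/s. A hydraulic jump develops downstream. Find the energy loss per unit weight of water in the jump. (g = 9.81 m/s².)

ΔE = 2.02 m

V₁ = q/y₁ = 7.79/0.779 = 10.0 m/s. Fr₁ = V₁/√(g·y₁) = 10.0/√(9.81×0.779) = 3.62.
Sequent-depth ratio: y₂/y₁ = ½[√(1 + 8Fr₁²) − 1] = ½[√105.7 − 1] = 4.64.
y₂ = 4.64 × 0.779 = 3.61 m.
V₂ = q/y₂ = 7.79/3.61 = 2.16 m/s. E₁ = y₁ + V₁²/2g = 5.88 m; E₂ = y₂ + V₂²/2g = 3.85 m. ΔE = E₁ − E₂ = 2.02 m.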